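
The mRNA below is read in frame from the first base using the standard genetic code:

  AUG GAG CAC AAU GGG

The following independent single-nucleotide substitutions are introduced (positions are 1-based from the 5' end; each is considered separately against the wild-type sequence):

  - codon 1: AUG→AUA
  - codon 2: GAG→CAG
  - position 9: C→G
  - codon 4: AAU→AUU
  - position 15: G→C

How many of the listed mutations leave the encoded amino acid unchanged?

Codon 1: AUG (Met) → AUA (Ile) — missense.
Codon 2: GAG (Glu) → CAG (Gln) — missense.
Codon 3: CAC (His) → CAG (Gln) — missense.
Codon 4: AAU (Asn) → AUU (Ile) — missense.
Codon 5: GGG (Gly) → GGC (Gly) — synonymous.
Synonymous: 1 of 5.

1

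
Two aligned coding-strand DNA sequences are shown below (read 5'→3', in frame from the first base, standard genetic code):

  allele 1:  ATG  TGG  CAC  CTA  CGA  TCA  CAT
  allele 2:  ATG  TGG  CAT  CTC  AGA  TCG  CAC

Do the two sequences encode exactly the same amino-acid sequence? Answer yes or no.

yes

Codon 1: ATG Met / ATG Met — identical.
Codon 2: TGG Trp / TGG Trp — identical.
Codon 3: CAC His / CAT His — synonymous.
Codon 4: CTA Leu / CTC Leu — synonymous.
Codon 5: CGA Arg / AGA Arg — synonymous.
Codon 6: TCA Ser / TCG Ser — synonymous.
Codon 7: CAT His / CAC His — synonymous.
Nonsynonymous differences: 0 → same protein.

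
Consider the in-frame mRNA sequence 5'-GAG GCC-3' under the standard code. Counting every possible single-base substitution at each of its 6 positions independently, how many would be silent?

Codon 1 (GAG, Glu): 1 synonymous substitution.
Codon 2 (GCC, Ala): 3 synonymous substitutions.
Total: 1 + 3 = 4.

4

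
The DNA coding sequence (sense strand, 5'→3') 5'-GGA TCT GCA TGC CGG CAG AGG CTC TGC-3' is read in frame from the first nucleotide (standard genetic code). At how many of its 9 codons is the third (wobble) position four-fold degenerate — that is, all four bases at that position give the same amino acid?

Codon 1 GGA (Gly): third position 4-fold.
Codon 2 TCT (Ser): third position 4-fold.
Codon 3 GCA (Ala): third position 4-fold.
Codon 4 TGC (Cys): third position 2-fold.
Codon 5 CGG (Arg): third position 4-fold.
Codon 6 CAG (Gln): third position 2-fold.
Codon 7 AGG (Arg): third position 2-fold.
Codon 8 CTC (Leu): third position 4-fold.
Codon 9 TGC (Cys): third position 2-fold.
Four-fold degenerate third positions: 5.

5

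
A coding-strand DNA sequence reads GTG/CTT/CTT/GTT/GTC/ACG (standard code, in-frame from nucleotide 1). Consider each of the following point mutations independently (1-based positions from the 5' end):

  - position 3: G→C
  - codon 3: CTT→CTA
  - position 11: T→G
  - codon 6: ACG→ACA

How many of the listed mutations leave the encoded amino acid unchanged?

3

Codon 1: GTG (Val) → GTC (Val) — synonymous.
Codon 3: CTT (Leu) → CTA (Leu) — synonymous.
Codon 4: GTT (Val) → GGT (Gly) — missense.
Codon 6: ACG (Thr) → ACA (Thr) — synonymous.
Synonymous: 3 of 4.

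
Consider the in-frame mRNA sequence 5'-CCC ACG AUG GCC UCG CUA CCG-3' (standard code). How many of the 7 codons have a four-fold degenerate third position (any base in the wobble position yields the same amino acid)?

6

Codon 1 CCC (Pro): third position 4-fold.
Codon 2 ACG (Thr): third position 4-fold.
Codon 3 AUG (Met): third position 1-fold.
Codon 4 GCC (Ala): third position 4-fold.
Codon 5 UCG (Ser): third position 4-fold.
Codon 6 CUA (Leu): third position 4-fold.
Codon 7 CCG (Pro): third position 4-fold.
Four-fold degenerate third positions: 6.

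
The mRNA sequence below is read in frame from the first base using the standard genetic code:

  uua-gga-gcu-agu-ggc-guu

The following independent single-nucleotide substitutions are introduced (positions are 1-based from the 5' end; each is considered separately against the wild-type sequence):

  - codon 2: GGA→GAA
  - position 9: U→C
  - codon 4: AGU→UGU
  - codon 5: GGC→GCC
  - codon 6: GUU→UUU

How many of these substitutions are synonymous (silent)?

Codon 2: GGA (Gly) → GAA (Glu) — missense.
Codon 3: GCU (Ala) → GCC (Ala) — synonymous.
Codon 4: AGU (Ser) → UGU (Cys) — missense.
Codon 5: GGC (Gly) → GCC (Ala) — missense.
Codon 6: GUU (Val) → UUU (Phe) — missense.
Synonymous: 1 of 5.

1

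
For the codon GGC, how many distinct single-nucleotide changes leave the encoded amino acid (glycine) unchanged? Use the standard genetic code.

Position 1: none → 0 synonymous.
Position 2: none → 0 synonymous.
Position 3: GGU, GGA, GGG → 3 synonymous.
Total: 0 + 0 + 3 = 3.

3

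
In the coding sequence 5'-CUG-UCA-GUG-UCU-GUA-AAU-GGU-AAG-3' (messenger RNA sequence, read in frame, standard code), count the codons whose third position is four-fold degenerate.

6

Codon 1 CUG (Leu): third position 4-fold.
Codon 2 UCA (Ser): third position 4-fold.
Codon 3 GUG (Val): third position 4-fold.
Codon 4 UCU (Ser): third position 4-fold.
Codon 5 GUA (Val): third position 4-fold.
Codon 6 AAU (Asn): third position 2-fold.
Codon 7 GGU (Gly): third position 4-fold.
Codon 8 AAG (Lys): third position 2-fold.
Four-fold degenerate third positions: 6.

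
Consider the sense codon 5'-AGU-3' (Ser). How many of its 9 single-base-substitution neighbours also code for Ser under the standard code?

Position 1: none → 0 synonymous.
Position 2: none → 0 synonymous.
Position 3: AGC → 1 synonymous.
Total: 0 + 0 + 1 = 1.

1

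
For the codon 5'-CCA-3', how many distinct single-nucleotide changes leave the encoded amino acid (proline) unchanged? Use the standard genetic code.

Position 1: none → 0 synonymous.
Position 2: none → 0 synonymous.
Position 3: CCT, CCC, CCG → 3 synonymous.
Total: 0 + 0 + 3 = 3.

3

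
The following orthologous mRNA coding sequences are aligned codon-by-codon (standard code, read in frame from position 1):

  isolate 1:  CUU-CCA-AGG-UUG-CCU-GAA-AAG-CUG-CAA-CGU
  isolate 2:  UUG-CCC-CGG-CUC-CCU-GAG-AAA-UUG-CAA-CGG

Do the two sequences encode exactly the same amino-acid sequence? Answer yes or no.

yes

Codon 1: CUU Leu / UUG Leu — synonymous.
Codon 2: CCA Pro / CCC Pro — synonymous.
Codon 3: AGG Arg / CGG Arg — synonymous.
Codon 4: UUG Leu / CUC Leu — synonymous.
Codon 5: CCU Pro / CCU Pro — identical.
Codon 6: GAA Glu / GAG Glu — synonymous.
Codon 7: AAG Lys / AAA Lys — synonymous.
Codon 8: CUG Leu / UUG Leu — synonymous.
Codon 9: CAA Gln / CAA Gln — identical.
Codon 10: CGU Arg / CGG Arg — synonymous.
Nonsynonymous differences: 0 → same protein.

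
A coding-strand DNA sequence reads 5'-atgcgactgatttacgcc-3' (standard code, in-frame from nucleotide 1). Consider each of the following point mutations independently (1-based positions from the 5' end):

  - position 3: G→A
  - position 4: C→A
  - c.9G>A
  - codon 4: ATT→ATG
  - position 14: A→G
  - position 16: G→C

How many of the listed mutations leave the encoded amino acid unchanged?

2

Codon 1: ATG (Met) → ATA (Ile) — missense.
Codon 2: CGA (Arg) → AGA (Arg) — synonymous.
Codon 3: CTG (Leu) → CTA (Leu) — synonymous.
Codon 4: ATT (Ile) → ATG (Met) — missense.
Codon 5: TAC (Tyr) → TGC (Cys) — missense.
Codon 6: GCC (Ala) → CCC (Pro) — missense.
Synonymous: 2 of 6.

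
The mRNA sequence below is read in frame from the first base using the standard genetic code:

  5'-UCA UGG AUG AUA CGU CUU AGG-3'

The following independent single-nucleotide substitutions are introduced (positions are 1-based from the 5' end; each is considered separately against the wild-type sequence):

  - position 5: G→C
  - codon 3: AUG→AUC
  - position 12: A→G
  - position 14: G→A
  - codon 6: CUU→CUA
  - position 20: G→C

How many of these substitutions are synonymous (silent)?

Codon 2: UGG (Trp) → UCG (Ser) — missense.
Codon 3: AUG (Met) → AUC (Ile) — missense.
Codon 4: AUA (Ile) → AUG (Met) — missense.
Codon 5: CGU (Arg) → CAU (His) — missense.
Codon 6: CUU (Leu) → CUA (Leu) — synonymous.
Codon 7: AGG (Arg) → ACG (Thr) — missense.
Synonymous: 1 of 6.

1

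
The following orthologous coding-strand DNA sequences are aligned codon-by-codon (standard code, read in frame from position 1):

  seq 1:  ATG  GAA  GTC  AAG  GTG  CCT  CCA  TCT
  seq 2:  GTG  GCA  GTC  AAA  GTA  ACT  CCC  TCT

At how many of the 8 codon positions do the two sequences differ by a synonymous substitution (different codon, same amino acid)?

3

Codon 1: ATG Met / GTG Val — nonsynonymous.
Codon 2: GAA Glu / GCA Ala — nonsynonymous.
Codon 3: GTC Val / GTC Val — identical.
Codon 4: AAG Lys / AAA Lys — synonymous.
Codon 5: GTG Val / GTA Val — synonymous.
Codon 6: CCT Pro / ACT Thr — nonsynonymous.
Codon 7: CCA Pro / CCC Pro — synonymous.
Codon 8: TCT Ser / TCT Ser — identical.
Synonymous differences: 3.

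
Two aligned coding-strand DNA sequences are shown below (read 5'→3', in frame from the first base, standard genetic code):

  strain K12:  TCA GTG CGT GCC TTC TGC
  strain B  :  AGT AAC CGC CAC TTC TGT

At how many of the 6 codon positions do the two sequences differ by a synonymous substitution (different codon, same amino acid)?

Codon 1: TCA Ser / AGT Ser — synonymous.
Codon 2: GTG Val / AAC Asn — nonsynonymous.
Codon 3: CGT Arg / CGC Arg — synonymous.
Codon 4: GCC Ala / CAC His — nonsynonymous.
Codon 5: TTC Phe / TTC Phe — identical.
Codon 6: TGC Cys / TGT Cys — synonymous.
Synonymous differences: 3.

3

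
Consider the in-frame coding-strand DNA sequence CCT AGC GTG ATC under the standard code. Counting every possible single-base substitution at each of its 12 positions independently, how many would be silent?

Codon 1 (CCT, Pro): 3 synonymous substitutions.
Codon 2 (AGC, Ser): 1 synonymous substitution.
Codon 3 (GTG, Val): 3 synonymous substitutions.
Codon 4 (ATC, Ile): 2 synonymous substitutions.
Total: 3 + 1 + 3 + 2 = 9.

9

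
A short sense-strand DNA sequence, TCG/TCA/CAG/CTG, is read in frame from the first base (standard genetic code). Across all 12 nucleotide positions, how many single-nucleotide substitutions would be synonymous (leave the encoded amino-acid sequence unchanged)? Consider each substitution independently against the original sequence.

11

Codon 1 (TCG, Ser): 3 synonymous substitutions.
Codon 2 (TCA, Ser): 3 synonymous substitutions.
Codon 3 (CAG, Gln): 1 synonymous substitution.
Codon 4 (CTG, Leu): 4 synonymous substitutions.
Total: 3 + 3 + 1 + 4 = 11.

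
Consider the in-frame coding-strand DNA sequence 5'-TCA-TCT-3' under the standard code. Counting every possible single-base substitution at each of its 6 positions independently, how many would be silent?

Codon 1 (TCA, Ser): 3 synonymous substitutions.
Codon 2 (TCT, Ser): 3 synonymous substitutions.
Total: 3 + 3 = 6.

6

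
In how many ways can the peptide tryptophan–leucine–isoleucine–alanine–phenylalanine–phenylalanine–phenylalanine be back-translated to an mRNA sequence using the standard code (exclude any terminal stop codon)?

576

Trp: 1 codon.
Leu: 6 codons.
Ile: 3 codons.
Ala: 4 codons.
Phe: 2 codons.
Phe: 2 codons.
Phe: 2 codons.
1 × 6 × 3 × 4 × 2 × 2 × 2 = 576.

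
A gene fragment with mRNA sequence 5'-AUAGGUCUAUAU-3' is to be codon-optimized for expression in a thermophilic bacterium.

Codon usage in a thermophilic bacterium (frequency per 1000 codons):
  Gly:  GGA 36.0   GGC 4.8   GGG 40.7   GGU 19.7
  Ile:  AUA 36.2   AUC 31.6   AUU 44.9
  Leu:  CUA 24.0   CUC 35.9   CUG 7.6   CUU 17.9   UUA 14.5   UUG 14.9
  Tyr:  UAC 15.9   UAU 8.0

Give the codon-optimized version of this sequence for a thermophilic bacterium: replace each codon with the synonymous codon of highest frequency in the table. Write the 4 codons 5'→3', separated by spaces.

Codon 1 (Ile): best is AUU at 44.9.
Codon 2 (Gly): best is GGG at 40.7.
Codon 3 (Leu): best is CUC at 35.9.
Codon 4 (Tyr): best is UAC at 15.9.

AUU GGG CUC UAC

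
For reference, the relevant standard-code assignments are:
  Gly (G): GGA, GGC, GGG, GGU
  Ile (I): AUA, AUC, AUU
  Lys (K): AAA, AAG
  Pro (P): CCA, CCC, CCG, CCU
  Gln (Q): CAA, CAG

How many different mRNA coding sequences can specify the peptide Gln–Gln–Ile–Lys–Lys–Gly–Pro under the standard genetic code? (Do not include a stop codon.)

Gln: 2 codons.
Gln: 2 codons.
Ile: 3 codons.
Lys: 2 codons.
Lys: 2 codons.
Gly: 4 codons.
Pro: 4 codons.
2 × 2 × 3 × 2 × 2 × 4 × 4 = 768.

768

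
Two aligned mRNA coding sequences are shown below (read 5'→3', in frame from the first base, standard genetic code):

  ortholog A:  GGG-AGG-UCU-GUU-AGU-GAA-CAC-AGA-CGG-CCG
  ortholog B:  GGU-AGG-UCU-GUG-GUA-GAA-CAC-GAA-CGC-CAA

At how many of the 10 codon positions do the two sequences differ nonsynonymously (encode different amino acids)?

3

Codon 1: GGG Gly / GGU Gly — synonymous.
Codon 2: AGG Arg / AGG Arg — identical.
Codon 3: UCU Ser / UCU Ser — identical.
Codon 4: GUU Val / GUG Val — synonymous.
Codon 5: AGU Ser / GUA Val — nonsynonymous.
Codon 6: GAA Glu / GAA Glu — identical.
Codon 7: CAC His / CAC His — identical.
Codon 8: AGA Arg / GAA Glu — nonsynonymous.
Codon 9: CGG Arg / CGC Arg — synonymous.
Codon 10: CCG Pro / CAA Gln — nonsynonymous.
Nonsynonymous differences: 3.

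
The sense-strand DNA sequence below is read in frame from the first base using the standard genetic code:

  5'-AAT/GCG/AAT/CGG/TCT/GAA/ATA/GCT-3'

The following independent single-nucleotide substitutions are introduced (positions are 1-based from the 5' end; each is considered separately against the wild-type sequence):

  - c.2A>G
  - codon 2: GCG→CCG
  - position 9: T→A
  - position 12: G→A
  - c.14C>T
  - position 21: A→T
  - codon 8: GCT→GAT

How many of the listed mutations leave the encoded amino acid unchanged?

Codon 1: AAT (Asn) → AGT (Ser) — missense.
Codon 2: GCG (Ala) → CCG (Pro) — missense.
Codon 3: AAT (Asn) → AAA (Lys) — missense.
Codon 4: CGG (Arg) → CGA (Arg) — synonymous.
Codon 5: TCT (Ser) → TTT (Phe) — missense.
Codon 7: ATA (Ile) → ATT (Ile) — synonymous.
Codon 8: GCT (Ala) → GAT (Asp) — missense.
Synonymous: 2 of 7.

2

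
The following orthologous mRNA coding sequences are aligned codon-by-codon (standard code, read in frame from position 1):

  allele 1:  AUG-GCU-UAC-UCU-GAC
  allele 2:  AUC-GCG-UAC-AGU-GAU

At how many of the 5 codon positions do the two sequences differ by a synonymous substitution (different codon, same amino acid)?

Codon 1: AUG Met / AUC Ile — nonsynonymous.
Codon 2: GCU Ala / GCG Ala — synonymous.
Codon 3: UAC Tyr / UAC Tyr — identical.
Codon 4: UCU Ser / AGU Ser — synonymous.
Codon 5: GAC Asp / GAU Asp — synonymous.
Synonymous differences: 3.

3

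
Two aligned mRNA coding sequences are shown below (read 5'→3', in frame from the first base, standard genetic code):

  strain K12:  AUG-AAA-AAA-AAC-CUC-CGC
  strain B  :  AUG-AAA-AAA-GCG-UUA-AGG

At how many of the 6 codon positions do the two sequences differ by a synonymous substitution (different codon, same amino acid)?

2

Codon 1: AUG Met / AUG Met — identical.
Codon 2: AAA Lys / AAA Lys — identical.
Codon 3: AAA Lys / AAA Lys — identical.
Codon 4: AAC Asn / GCG Ala — nonsynonymous.
Codon 5: CUC Leu / UUA Leu — synonymous.
Codon 6: CGC Arg / AGG Arg — synonymous.
Synonymous differences: 2.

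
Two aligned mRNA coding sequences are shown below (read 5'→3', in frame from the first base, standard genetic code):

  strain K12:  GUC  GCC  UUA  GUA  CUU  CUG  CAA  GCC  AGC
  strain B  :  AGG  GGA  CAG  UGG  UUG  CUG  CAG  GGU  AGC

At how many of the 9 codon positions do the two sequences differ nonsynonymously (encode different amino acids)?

Codon 1: GUC Val / AGG Arg — nonsynonymous.
Codon 2: GCC Ala / GGA Gly — nonsynonymous.
Codon 3: UUA Leu / CAG Gln — nonsynonymous.
Codon 4: GUA Val / UGG Trp — nonsynonymous.
Codon 5: CUU Leu / UUG Leu — synonymous.
Codon 6: CUG Leu / CUG Leu — identical.
Codon 7: CAA Gln / CAG Gln — synonymous.
Codon 8: GCC Ala / GGU Gly — nonsynonymous.
Codon 9: AGC Ser / AGC Ser — identical.
Nonsynonymous differences: 5.

5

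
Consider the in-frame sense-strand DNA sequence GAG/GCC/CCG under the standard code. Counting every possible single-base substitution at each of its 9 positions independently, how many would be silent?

Codon 1 (GAG, Glu): 1 synonymous substitution.
Codon 2 (GCC, Ala): 3 synonymous substitutions.
Codon 3 (CCG, Pro): 3 synonymous substitutions.
Total: 1 + 3 + 3 = 7.

7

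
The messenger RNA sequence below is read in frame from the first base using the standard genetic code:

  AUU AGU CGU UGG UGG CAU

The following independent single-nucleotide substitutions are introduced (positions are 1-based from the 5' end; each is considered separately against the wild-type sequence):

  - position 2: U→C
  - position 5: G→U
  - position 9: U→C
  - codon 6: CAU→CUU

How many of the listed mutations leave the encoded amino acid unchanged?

1

Codon 1: AUU (Ile) → ACU (Thr) — missense.
Codon 2: AGU (Ser) → AUU (Ile) — missense.
Codon 3: CGU (Arg) → CGC (Arg) — synonymous.
Codon 6: CAU (His) → CUU (Leu) — missense.
Synonymous: 1 of 4.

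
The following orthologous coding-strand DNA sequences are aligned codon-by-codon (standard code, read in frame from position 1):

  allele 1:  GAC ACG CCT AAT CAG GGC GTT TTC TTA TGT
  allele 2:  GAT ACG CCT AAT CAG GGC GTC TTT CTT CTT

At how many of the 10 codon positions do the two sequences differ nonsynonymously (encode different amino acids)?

1

Codon 1: GAC Asp / GAT Asp — synonymous.
Codon 2: ACG Thr / ACG Thr — identical.
Codon 3: CCT Pro / CCT Pro — identical.
Codon 4: AAT Asn / AAT Asn — identical.
Codon 5: CAG Gln / CAG Gln — identical.
Codon 6: GGC Gly / GGC Gly — identical.
Codon 7: GTT Val / GTC Val — synonymous.
Codon 8: TTC Phe / TTT Phe — synonymous.
Codon 9: TTA Leu / CTT Leu — synonymous.
Codon 10: TGT Cys / CTT Leu — nonsynonymous.
Nonsynonymous differences: 1.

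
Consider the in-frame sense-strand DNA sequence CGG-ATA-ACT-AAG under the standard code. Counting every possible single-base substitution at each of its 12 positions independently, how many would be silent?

10

Codon 1 (CGG, Arg): 4 synonymous substitutions.
Codon 2 (ATA, Ile): 2 synonymous substitutions.
Codon 3 (ACT, Thr): 3 synonymous substitutions.
Codon 4 (AAG, Lys): 1 synonymous substitution.
Total: 4 + 2 + 3 + 1 = 10.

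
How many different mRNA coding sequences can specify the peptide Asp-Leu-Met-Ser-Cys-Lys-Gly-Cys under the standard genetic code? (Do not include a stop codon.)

2304

Asp: 2 codons.
Leu: 6 codons.
Met: 1 codon.
Ser: 6 codons.
Cys: 2 codons.
Lys: 2 codons.
Gly: 4 codons.
Cys: 2 codons.
2 × 6 × 1 × 6 × 2 × 2 × 4 × 2 = 2304.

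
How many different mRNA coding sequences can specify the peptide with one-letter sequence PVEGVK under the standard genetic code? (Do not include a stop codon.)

1024

Pro: 4 codons.
Val: 4 codons.
Glu: 2 codons.
Gly: 4 codons.
Val: 4 codons.
Lys: 2 codons.
4 × 4 × 2 × 4 × 4 × 2 = 1024.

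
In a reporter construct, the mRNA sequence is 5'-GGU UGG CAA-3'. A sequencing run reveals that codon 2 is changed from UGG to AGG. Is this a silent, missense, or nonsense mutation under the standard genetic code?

missense

Position 4 falls in codon 2: UGG → Trp.
After the substitution the codon is AGG → Arg.
Trp ≠ Arg, so this is a missense mutation.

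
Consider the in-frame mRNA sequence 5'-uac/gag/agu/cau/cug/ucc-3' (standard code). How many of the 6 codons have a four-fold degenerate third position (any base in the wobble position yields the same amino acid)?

Codon 1 UAC (Tyr): third position 2-fold.
Codon 2 GAG (Glu): third position 2-fold.
Codon 3 AGU (Ser): third position 2-fold.
Codon 4 CAU (His): third position 2-fold.
Codon 5 CUG (Leu): third position 4-fold.
Codon 6 UCC (Ser): third position 4-fold.
Four-fold degenerate third positions: 2.

2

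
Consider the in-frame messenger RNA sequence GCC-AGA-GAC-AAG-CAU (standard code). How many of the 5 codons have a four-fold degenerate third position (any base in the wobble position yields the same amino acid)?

1

Codon 1 GCC (Ala): third position 4-fold.
Codon 2 AGA (Arg): third position 2-fold.
Codon 3 GAC (Asp): third position 2-fold.
Codon 4 AAG (Lys): third position 2-fold.
Codon 5 CAU (His): third position 2-fold.
Four-fold degenerate third positions: 1.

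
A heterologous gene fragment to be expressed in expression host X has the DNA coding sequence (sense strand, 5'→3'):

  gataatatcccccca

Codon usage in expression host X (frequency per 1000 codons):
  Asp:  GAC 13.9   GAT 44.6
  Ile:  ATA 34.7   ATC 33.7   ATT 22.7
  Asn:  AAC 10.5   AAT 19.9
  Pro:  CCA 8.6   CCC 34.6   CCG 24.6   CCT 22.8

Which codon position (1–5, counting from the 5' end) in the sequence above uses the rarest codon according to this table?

5

Codon 1 GAT (Asp): 44.6 per 1000.
Codon 2 AAT (Asn): 19.9 per 1000.
Codon 3 ATC (Ile): 33.7 per 1000.
Codon 4 CCC (Pro): 34.6 per 1000.
Codon 5 CCA (Pro): 8.6 per 1000.
Lowest frequency is 8.6 at codon 5.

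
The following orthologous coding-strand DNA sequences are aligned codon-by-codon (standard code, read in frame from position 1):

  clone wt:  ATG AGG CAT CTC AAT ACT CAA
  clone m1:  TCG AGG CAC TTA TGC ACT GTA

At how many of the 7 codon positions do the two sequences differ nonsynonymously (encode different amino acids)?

Codon 1: ATG Met / TCG Ser — nonsynonymous.
Codon 2: AGG Arg / AGG Arg — identical.
Codon 3: CAT His / CAC His — synonymous.
Codon 4: CTC Leu / TTA Leu — synonymous.
Codon 5: AAT Asn / TGC Cys — nonsynonymous.
Codon 6: ACT Thr / ACT Thr — identical.
Codon 7: CAA Gln / GTA Val — nonsynonymous.
Nonsynonymous differences: 3.

3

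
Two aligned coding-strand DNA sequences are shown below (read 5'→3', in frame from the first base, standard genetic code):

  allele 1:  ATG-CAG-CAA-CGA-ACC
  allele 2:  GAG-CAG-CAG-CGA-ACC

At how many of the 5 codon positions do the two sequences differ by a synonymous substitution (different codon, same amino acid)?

1

Codon 1: ATG Met / GAG Glu — nonsynonymous.
Codon 2: CAG Gln / CAG Gln — identical.
Codon 3: CAA Gln / CAG Gln — synonymous.
Codon 4: CGA Arg / CGA Arg — identical.
Codon 5: ACC Thr / ACC Thr — identical.
Synonymous differences: 1.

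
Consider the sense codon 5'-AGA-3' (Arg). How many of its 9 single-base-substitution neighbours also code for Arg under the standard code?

2

Position 1: CGA → 1 synonymous.
Position 2: none → 0 synonymous.
Position 3: AGG → 1 synonymous.
Total: 1 + 0 + 1 = 2.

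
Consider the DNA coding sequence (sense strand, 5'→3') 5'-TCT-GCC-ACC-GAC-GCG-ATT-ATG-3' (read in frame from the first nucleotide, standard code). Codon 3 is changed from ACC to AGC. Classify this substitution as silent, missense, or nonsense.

missense

Position 8 falls in codon 3: ACC → Thr.
After the substitution the codon is AGC → Ser.
Thr ≠ Ser, so this is a missense mutation.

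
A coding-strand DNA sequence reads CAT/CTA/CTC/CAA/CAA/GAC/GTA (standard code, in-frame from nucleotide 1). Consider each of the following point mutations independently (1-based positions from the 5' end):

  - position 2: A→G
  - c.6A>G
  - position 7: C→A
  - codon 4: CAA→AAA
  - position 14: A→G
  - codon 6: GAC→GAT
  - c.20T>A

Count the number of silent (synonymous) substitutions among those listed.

Codon 1: CAT (His) → CGT (Arg) — missense.
Codon 2: CTA (Leu) → CTG (Leu) — synonymous.
Codon 3: CTC (Leu) → ATC (Ile) — missense.
Codon 4: CAA (Gln) → AAA (Lys) — missense.
Codon 5: CAA (Gln) → CGA (Arg) — missense.
Codon 6: GAC (Asp) → GAT (Asp) — synonymous.
Codon 7: GTA (Val) → GAA (Glu) — missense.
Synonymous: 2 of 7.

2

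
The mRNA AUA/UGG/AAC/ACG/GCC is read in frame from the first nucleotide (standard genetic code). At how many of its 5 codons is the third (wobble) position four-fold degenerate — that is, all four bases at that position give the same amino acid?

Codon 1 AUA (Ile): third position 3-fold.
Codon 2 UGG (Trp): third position 1-fold.
Codon 3 AAC (Asn): third position 2-fold.
Codon 4 ACG (Thr): third position 4-fold.
Codon 5 GCC (Ala): third position 4-fold.
Four-fold degenerate third positions: 2.

2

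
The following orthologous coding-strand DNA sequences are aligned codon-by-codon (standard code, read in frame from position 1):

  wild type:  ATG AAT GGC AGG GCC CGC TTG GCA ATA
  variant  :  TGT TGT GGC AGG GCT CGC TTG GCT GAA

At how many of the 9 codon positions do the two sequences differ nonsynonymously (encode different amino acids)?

Codon 1: ATG Met / TGT Cys — nonsynonymous.
Codon 2: AAT Asn / TGT Cys — nonsynonymous.
Codon 3: GGC Gly / GGC Gly — identical.
Codon 4: AGG Arg / AGG Arg — identical.
Codon 5: GCC Ala / GCT Ala — synonymous.
Codon 6: CGC Arg / CGC Arg — identical.
Codon 7: TTG Leu / TTG Leu — identical.
Codon 8: GCA Ala / GCT Ala — synonymous.
Codon 9: ATA Ile / GAA Glu — nonsynonymous.
Nonsynonymous differences: 3.

3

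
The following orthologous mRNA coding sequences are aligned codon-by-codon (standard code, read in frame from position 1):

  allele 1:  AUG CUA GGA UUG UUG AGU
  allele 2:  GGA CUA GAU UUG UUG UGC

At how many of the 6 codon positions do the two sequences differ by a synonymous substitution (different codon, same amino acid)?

0

Codon 1: AUG Met / GGA Gly — nonsynonymous.
Codon 2: CUA Leu / CUA Leu — identical.
Codon 3: GGA Gly / GAU Asp — nonsynonymous.
Codon 4: UUG Leu / UUG Leu — identical.
Codon 5: UUG Leu / UUG Leu — identical.
Codon 6: AGU Ser / UGC Cys — nonsynonymous.
Synonymous differences: 0.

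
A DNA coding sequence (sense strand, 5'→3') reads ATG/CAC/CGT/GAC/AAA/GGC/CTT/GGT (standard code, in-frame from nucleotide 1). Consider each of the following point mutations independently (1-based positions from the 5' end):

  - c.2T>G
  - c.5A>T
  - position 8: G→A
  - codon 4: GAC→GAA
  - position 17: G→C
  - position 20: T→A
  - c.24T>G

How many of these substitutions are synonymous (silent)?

1

Codon 1: ATG (Met) → AGG (Arg) — missense.
Codon 2: CAC (His) → CTC (Leu) — missense.
Codon 3: CGT (Arg) → CAT (His) — missense.
Codon 4: GAC (Asp) → GAA (Glu) — missense.
Codon 6: GGC (Gly) → GCC (Ala) — missense.
Codon 7: CTT (Leu) → CAT (His) — missense.
Codon 8: GGT (Gly) → GGG (Gly) — synonymous.
Synonymous: 1 of 7.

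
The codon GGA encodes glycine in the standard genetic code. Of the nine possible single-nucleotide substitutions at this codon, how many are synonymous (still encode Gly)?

3

Position 1: none → 0 synonymous.
Position 2: none → 0 synonymous.
Position 3: GGU, GGC, GGG → 3 synonymous.
Total: 0 + 0 + 3 = 3.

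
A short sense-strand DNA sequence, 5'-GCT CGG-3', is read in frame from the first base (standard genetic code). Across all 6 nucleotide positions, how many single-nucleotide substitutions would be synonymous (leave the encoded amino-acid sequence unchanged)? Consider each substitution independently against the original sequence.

7

Codon 1 (GCT, Ala): 3 synonymous substitutions.
Codon 2 (CGG, Arg): 4 synonymous substitutions.
Total: 3 + 4 = 7.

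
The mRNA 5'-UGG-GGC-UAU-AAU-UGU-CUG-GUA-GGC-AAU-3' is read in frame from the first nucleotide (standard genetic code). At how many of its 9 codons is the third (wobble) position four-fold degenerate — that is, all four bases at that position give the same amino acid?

Codon 1 UGG (Trp): third position 1-fold.
Codon 2 GGC (Gly): third position 4-fold.
Codon 3 UAU (Tyr): third position 2-fold.
Codon 4 AAU (Asn): third position 2-fold.
Codon 5 UGU (Cys): third position 2-fold.
Codon 6 CUG (Leu): third position 4-fold.
Codon 7 GUA (Val): third position 4-fold.
Codon 8 GGC (Gly): third position 4-fold.
Codon 9 AAU (Asn): third position 2-fold.
Four-fold degenerate third positions: 4.

4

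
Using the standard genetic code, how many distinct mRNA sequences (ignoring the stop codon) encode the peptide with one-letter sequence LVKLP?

Leu: 6 codons.
Val: 4 codons.
Lys: 2 codons.
Leu: 6 codons.
Pro: 4 codons.
6 × 4 × 2 × 6 × 4 = 1152.

1152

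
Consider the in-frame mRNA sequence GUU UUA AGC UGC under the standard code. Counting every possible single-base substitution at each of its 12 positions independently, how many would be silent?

Codon 1 (GUU, Val): 3 synonymous substitutions.
Codon 2 (UUA, Leu): 2 synonymous substitutions.
Codon 3 (AGC, Ser): 1 synonymous substitution.
Codon 4 (UGC, Cys): 1 synonymous substitution.
Total: 3 + 2 + 1 + 1 = 7.

7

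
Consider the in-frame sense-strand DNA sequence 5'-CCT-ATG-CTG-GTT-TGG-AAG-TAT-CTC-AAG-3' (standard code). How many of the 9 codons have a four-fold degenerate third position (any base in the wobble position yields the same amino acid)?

4

Codon 1 CCT (Pro): third position 4-fold.
Codon 2 ATG (Met): third position 1-fold.
Codon 3 CTG (Leu): third position 4-fold.
Codon 4 GTT (Val): third position 4-fold.
Codon 5 TGG (Trp): third position 1-fold.
Codon 6 AAG (Lys): third position 2-fold.
Codon 7 TAT (Tyr): third position 2-fold.
Codon 8 CTC (Leu): third position 4-fold.
Codon 9 AAG (Lys): third position 2-fold.
Four-fold degenerate third positions: 4.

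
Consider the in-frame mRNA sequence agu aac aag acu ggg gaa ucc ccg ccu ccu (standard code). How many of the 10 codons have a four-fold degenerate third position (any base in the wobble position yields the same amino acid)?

Codon 1 AGU (Ser): third position 2-fold.
Codon 2 AAC (Asn): third position 2-fold.
Codon 3 AAG (Lys): third position 2-fold.
Codon 4 ACU (Thr): third position 4-fold.
Codon 5 GGG (Gly): third position 4-fold.
Codon 6 GAA (Glu): third position 2-fold.
Codon 7 UCC (Ser): third position 4-fold.
Codon 8 CCG (Pro): third position 4-fold.
Codon 9 CCU (Pro): third position 4-fold.
Codon 10 CCU (Pro): third position 4-fold.
Four-fold degenerate third positions: 6.

6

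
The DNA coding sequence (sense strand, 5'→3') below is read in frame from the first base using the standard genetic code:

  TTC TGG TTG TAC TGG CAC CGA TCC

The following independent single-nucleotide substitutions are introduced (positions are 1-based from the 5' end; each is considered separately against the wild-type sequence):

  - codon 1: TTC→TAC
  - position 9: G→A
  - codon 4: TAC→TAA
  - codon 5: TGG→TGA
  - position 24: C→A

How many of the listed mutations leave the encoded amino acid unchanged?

2

Codon 1: TTC (Phe) → TAC (Tyr) — missense.
Codon 3: TTG (Leu) → TTA (Leu) — synonymous.
Codon 4: TAC (Tyr) → TAA (Stop) — nonsense.
Codon 5: TGG (Trp) → TGA (Stop) — nonsense.
Codon 8: TCC (Ser) → TCA (Ser) — synonymous.
Synonymous: 2 of 5.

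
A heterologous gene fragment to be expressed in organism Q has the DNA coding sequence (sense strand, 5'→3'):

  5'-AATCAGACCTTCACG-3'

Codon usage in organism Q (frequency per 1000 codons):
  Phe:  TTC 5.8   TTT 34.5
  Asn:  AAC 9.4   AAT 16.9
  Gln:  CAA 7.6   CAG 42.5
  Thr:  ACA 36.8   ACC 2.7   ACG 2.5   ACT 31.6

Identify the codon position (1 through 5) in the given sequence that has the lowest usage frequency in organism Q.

5

Codon 1 AAT (Asn): 16.9 per 1000.
Codon 2 CAG (Gln): 42.5 per 1000.
Codon 3 ACC (Thr): 2.7 per 1000.
Codon 4 TTC (Phe): 5.8 per 1000.
Codon 5 ACG (Thr): 2.5 per 1000.
Lowest frequency is 2.5 at codon 5.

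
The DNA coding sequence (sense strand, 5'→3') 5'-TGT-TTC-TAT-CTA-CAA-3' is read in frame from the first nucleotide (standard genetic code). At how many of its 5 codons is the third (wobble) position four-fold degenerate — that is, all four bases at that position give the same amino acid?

1

Codon 1 TGT (Cys): third position 2-fold.
Codon 2 TTC (Phe): third position 2-fold.
Codon 3 TAT (Tyr): third position 2-fold.
Codon 4 CTA (Leu): third position 4-fold.
Codon 5 CAA (Gln): third position 2-fold.
Four-fold degenerate third positions: 1.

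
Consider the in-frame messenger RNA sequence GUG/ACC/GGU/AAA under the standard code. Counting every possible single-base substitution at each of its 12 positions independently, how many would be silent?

10

Codon 1 (GUG, Val): 3 synonymous substitutions.
Codon 2 (ACC, Thr): 3 synonymous substitutions.
Codon 3 (GGU, Gly): 3 synonymous substitutions.
Codon 4 (AAA, Lys): 1 synonymous substitution.
Total: 3 + 3 + 3 + 1 = 10.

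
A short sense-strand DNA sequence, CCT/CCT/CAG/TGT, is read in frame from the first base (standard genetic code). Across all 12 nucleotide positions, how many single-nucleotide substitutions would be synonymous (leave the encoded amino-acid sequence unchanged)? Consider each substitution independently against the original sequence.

8

Codon 1 (CCT, Pro): 3 synonymous substitutions.
Codon 2 (CCT, Pro): 3 synonymous substitutions.
Codon 3 (CAG, Gln): 1 synonymous substitution.
Codon 4 (TGT, Cys): 1 synonymous substitution.
Total: 3 + 3 + 1 + 1 = 8.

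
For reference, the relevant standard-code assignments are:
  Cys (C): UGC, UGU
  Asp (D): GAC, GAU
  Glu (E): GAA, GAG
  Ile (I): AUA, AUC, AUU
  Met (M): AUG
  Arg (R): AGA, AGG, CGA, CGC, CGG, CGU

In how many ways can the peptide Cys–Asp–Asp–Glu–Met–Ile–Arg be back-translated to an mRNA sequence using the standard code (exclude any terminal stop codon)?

Cys: 2 codons.
Asp: 2 codons.
Asp: 2 codons.
Glu: 2 codons.
Met: 1 codon.
Ile: 3 codons.
Arg: 6 codons.
2 × 2 × 2 × 2 × 1 × 3 × 6 = 288.

288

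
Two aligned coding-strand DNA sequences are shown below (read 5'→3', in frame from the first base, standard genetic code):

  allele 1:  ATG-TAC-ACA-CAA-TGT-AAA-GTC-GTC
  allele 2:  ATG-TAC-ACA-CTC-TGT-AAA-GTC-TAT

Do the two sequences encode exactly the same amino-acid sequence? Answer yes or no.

Codon 1: ATG Met / ATG Met — identical.
Codon 2: TAC Tyr / TAC Tyr — identical.
Codon 3: ACA Thr / ACA Thr — identical.
Codon 4: CAA Gln / CTC Leu — nonsynonymous.
Codon 5: TGT Cys / TGT Cys — identical.
Codon 6: AAA Lys / AAA Lys — identical.
Codon 7: GTC Val / GTC Val — identical.
Codon 8: GTC Val / TAT Tyr — nonsynonymous.
Nonsynonymous differences: 2 → different protein.

no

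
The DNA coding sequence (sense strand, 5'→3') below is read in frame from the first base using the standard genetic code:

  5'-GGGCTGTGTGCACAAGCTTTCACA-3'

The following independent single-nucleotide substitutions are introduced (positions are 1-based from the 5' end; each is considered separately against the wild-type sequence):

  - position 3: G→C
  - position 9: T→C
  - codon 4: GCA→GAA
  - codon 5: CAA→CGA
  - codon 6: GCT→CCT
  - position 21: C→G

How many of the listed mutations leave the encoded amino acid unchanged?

Codon 1: GGG (Gly) → GGC (Gly) — synonymous.
Codon 3: TGT (Cys) → TGC (Cys) — synonymous.
Codon 4: GCA (Ala) → GAA (Glu) — missense.
Codon 5: CAA (Gln) → CGA (Arg) — missense.
Codon 6: GCT (Ala) → CCT (Pro) — missense.
Codon 7: TTC (Phe) → TTG (Leu) — missense.
Synonymous: 2 of 6.

2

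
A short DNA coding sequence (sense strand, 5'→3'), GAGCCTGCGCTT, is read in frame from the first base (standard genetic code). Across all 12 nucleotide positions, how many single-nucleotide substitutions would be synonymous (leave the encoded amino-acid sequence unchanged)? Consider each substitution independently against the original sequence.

Codon 1 (GAG, Glu): 1 synonymous substitution.
Codon 2 (CCT, Pro): 3 synonymous substitutions.
Codon 3 (GCG, Ala): 3 synonymous substitutions.
Codon 4 (CTT, Leu): 3 synonymous substitutions.
Total: 1 + 3 + 3 + 3 = 10.

10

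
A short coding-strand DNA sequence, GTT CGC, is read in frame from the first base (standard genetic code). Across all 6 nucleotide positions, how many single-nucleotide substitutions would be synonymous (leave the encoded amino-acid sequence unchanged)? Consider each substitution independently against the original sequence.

6

Codon 1 (GTT, Val): 3 synonymous substitutions.
Codon 2 (CGC, Arg): 3 synonymous substitutions.
Total: 3 + 3 = 6.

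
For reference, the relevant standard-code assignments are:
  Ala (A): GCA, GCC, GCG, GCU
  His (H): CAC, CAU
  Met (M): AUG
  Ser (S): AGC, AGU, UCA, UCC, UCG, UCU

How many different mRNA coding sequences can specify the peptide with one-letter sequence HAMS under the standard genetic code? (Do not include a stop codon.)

His: 2 codons.
Ala: 4 codons.
Met: 1 codon.
Ser: 6 codons.
2 × 4 × 1 × 6 = 48.

48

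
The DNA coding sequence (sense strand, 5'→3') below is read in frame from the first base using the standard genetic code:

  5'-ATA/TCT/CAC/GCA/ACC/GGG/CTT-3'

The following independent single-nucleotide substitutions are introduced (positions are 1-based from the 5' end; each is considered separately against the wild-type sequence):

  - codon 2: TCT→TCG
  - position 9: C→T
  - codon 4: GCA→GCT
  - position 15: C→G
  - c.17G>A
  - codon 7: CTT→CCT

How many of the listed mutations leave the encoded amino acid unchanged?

Codon 2: TCT (Ser) → TCG (Ser) — synonymous.
Codon 3: CAC (His) → CAT (His) — synonymous.
Codon 4: GCA (Ala) → GCT (Ala) — synonymous.
Codon 5: ACC (Thr) → ACG (Thr) — synonymous.
Codon 6: GGG (Gly) → GAG (Glu) — missense.
Codon 7: CTT (Leu) → CCT (Pro) — missense.
Synonymous: 4 of 6.

4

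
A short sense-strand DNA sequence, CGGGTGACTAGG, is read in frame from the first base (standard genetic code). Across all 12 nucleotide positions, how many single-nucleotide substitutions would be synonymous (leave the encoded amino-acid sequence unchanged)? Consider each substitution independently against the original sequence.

12

Codon 1 (CGG, Arg): 4 synonymous substitutions.
Codon 2 (GTG, Val): 3 synonymous substitutions.
Codon 3 (ACT, Thr): 3 synonymous substitutions.
Codon 4 (AGG, Arg): 2 synonymous substitutions.
Total: 4 + 3 + 3 + 2 = 12.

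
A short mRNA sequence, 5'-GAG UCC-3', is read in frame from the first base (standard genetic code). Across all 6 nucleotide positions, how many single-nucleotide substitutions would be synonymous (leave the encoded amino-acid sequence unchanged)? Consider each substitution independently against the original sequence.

Codon 1 (GAG, Glu): 1 synonymous substitution.
Codon 2 (UCC, Ser): 3 synonymous substitutions.
Total: 1 + 3 = 4.

4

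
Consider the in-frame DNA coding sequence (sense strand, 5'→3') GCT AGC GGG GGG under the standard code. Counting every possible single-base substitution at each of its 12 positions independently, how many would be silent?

Codon 1 (GCT, Ala): 3 synonymous substitutions.
Codon 2 (AGC, Ser): 1 synonymous substitution.
Codon 3 (GGG, Gly): 3 synonymous substitutions.
Codon 4 (GGG, Gly): 3 synonymous substitutions.
Total: 3 + 1 + 3 + 3 = 10.

10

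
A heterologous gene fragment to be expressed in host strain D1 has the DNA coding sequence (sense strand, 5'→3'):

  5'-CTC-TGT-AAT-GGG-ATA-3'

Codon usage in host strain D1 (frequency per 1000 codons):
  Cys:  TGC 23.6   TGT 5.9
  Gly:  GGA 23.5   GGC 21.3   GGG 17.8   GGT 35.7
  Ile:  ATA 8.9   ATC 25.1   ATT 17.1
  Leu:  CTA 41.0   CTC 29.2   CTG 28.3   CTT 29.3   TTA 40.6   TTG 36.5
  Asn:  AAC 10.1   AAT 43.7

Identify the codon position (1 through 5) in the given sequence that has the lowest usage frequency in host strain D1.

2

Codon 1 CTC (Leu): 29.2 per 1000.
Codon 2 TGT (Cys): 5.9 per 1000.
Codon 3 AAT (Asn): 43.7 per 1000.
Codon 4 GGG (Gly): 17.8 per 1000.
Codon 5 ATA (Ile): 8.9 per 1000.
Lowest frequency is 5.9 at codon 2.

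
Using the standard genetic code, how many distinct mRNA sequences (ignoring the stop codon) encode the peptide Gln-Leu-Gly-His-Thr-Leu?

2304

Gln: 2 codons.
Leu: 6 codons.
Gly: 4 codons.
His: 2 codons.
Thr: 4 codons.
Leu: 6 codons.
2 × 6 × 4 × 2 × 4 × 6 = 2304.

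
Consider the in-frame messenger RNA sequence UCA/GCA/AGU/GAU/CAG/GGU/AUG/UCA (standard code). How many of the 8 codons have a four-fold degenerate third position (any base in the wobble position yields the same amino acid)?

Codon 1 UCA (Ser): third position 4-fold.
Codon 2 GCA (Ala): third position 4-fold.
Codon 3 AGU (Ser): third position 2-fold.
Codon 4 GAU (Asp): third position 2-fold.
Codon 5 CAG (Gln): third position 2-fold.
Codon 6 GGU (Gly): third position 4-fold.
Codon 7 AUG (Met): third position 1-fold.
Codon 8 UCA (Ser): third position 4-fold.
Four-fold degenerate third positions: 4.

4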